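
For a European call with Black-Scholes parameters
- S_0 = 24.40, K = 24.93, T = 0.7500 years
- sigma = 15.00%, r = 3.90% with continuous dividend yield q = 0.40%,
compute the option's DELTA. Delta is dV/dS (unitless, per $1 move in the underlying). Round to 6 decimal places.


Answer: Delta = 0.538845

Derivation:
d1 = 0.1016039076; d2 = -0.0282999030
phi(d1) = 0.3968883746; exp(-qT) = 0.9970044955; exp(-rT) = 0.9711736407
N(d1) = 0.5404644611
Delta = exp(-qT) * N(d1) = 0.9970044955 * 0.5404644611 = 0.538845


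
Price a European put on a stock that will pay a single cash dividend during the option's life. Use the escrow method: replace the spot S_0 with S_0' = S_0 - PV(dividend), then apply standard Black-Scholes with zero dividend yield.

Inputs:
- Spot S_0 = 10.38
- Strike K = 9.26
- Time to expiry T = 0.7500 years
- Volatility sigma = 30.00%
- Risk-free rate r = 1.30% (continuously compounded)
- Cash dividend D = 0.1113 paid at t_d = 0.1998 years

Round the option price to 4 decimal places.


Answer: Price = 0.5484

Derivation:
PV(D) = D * exp(-r * t_d) = 0.1113 * 0.99740597 = 0.11101128
S_0' = S_0 - PV(D) = 10.3800 - 0.11101128 = 10.26898872
d1 = (ln(S_0'/K) + (r + sigma^2/2)*T) / (sigma*sqrt(T)) = 0.56551267
d2 = d1 - sigma*sqrt(T) = 0.30570505
exp(-rT) = 0.99029738
N(-d1) = 0.28586256; N(-d2) = 0.37991462
P = K * exp(-rT) * N(-d2) - S_0' * N(-d1) = 9.2600 * 0.99029738 * 0.37991462 - 10.26898872 * 0.28586256 = 0.5484


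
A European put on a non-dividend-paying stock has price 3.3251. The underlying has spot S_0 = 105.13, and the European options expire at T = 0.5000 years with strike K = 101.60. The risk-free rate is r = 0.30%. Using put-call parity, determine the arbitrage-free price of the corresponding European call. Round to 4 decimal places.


Put-call parity: C - P = S_0 * exp(-qT) - K * exp(-rT).
S_0 * exp(-qT) = 105.1300 * 1.00000000 = 105.13000000
K * exp(-rT) = 101.6000 * 0.99850112 = 101.44771424
C = P + S*exp(-qT) - K*exp(-rT)
C = 3.3251 + 105.13000000 - 101.44771424 = 7.0074

Answer: Call price = 7.0074


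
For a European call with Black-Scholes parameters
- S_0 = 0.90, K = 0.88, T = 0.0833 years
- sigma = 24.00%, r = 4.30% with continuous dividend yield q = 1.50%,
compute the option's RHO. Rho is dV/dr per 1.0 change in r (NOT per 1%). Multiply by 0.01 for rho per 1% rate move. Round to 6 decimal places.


Answer: Rho = 0.045785

Derivation:
d1 = 0.3927387439; d2 = 0.3234705694
phi(d1) = 0.3693315999; exp(-qT) = 0.9987512803; exp(-rT) = 0.9964245074
N(d2) = 0.6268305537
Rho = K*T*exp(-rT)*N(d2) = 0.8800 * 0.0833 * 0.9964245074 * 0.6268305537 = 0.045785


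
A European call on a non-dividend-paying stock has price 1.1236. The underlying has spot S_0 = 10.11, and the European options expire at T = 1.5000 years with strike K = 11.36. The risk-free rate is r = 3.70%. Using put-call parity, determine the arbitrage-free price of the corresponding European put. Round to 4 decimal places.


Answer: Put price = 1.7603

Derivation:
Put-call parity: C - P = S_0 * exp(-qT) - K * exp(-rT).
S_0 * exp(-qT) = 10.1100 * 1.00000000 = 10.11000000
K * exp(-rT) = 11.3600 * 0.94601202 = 10.74669659
P = C - S*exp(-qT) + K*exp(-rT)
P = 1.1236 - 10.11000000 + 10.74669659 = 1.7603


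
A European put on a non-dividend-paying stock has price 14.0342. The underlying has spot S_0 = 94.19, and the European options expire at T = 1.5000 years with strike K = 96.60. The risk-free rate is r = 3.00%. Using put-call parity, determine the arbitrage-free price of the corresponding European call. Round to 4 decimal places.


Answer: Call price = 15.8748

Derivation:
Put-call parity: C - P = S_0 * exp(-qT) - K * exp(-rT).
S_0 * exp(-qT) = 94.1900 * 1.00000000 = 94.19000000
K * exp(-rT) = 96.6000 * 0.95599748 = 92.34935675
C = P + S*exp(-qT) - K*exp(-rT)
C = 14.0342 + 94.19000000 - 92.34935675 = 15.8748


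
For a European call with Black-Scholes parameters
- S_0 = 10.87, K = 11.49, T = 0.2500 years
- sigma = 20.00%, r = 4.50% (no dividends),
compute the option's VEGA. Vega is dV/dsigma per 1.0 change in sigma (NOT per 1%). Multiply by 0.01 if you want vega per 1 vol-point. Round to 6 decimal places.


d1 = -0.3922039073; d2 = -0.4922039073
phi(d1) = 0.3694091337; exp(-qT) = 1.0000000000; exp(-rT) = 0.9888130446
Vega = S * exp(-qT) * phi(d1) * sqrt(T) = 10.8700 * 1.0000000000 * 0.3694091337 * 0.5000000000 = 2.007739

Answer: Vega = 2.007739


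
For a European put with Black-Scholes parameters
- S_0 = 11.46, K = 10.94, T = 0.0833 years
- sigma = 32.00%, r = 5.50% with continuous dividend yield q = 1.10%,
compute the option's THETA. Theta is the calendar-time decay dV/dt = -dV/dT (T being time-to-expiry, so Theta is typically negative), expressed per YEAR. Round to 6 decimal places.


Answer: Theta = -1.978797

Derivation:
d1 = 0.5886585868; d2 = 0.4963010208
phi(d1) = 0.3354783017; exp(-qT) = 0.9990841197; exp(-rT) = 0.9954289791
Theta = -S*exp(-qT)*phi(d1)*sigma/(2*sqrt(T)) + r*K*exp(-rT)*N(-d2) - q*S*exp(-qT)*N(-d1)
N(-d1) = 0.2780451620; N(-d2) = 0.3098410231; sqrt(T) = 0.2886173938
Term 1 = -11.4600 * 0.9990841197 * 0.3354783017 * 0.3200 / (2 * 0.2886173938) = -2.1293575474
Term 2 = 0.0550 * 10.9400 * 0.9954289791 * 0.3098410231 = 0.1855791620
Term 3 = -0.0110 * 11.4600 * 0.9990841197 * 0.2780451620 = -0.0350182712
Theta = -2.1293575474 + (0.1855791620) + (-0.0350182712) = -1.978797


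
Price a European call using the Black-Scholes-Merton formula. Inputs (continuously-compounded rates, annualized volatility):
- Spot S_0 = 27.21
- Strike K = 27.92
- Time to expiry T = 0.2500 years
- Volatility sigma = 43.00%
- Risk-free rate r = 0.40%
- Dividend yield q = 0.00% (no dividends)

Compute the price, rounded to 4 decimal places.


d1 = (ln(S/K) + (r - q + 0.5*sigma^2) * T) / (sigma * sqrt(T)) = -0.00765686
d2 = d1 - sigma * sqrt(T) = -0.22265686
exp(-rT) = 0.99900050; exp(-qT) = 1.00000000
C = S_0 * exp(-qT) * N(d1) - K * exp(-rT) * N(d2)
N(d1) = 0.49694538; N(d2) = 0.41190129
C = 27.2100 * 1.00000000 * 0.49694538 - 27.9200 * 0.99900050 * 0.41190129 = 2.0331

Answer: Price = 2.0331


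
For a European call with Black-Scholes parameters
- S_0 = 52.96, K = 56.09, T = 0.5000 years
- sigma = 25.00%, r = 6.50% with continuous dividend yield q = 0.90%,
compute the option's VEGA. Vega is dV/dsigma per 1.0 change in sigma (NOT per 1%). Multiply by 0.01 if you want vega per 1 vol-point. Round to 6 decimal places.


Answer: Vega = 14.827442

Derivation:
d1 = -0.0780398789; d2 = -0.2548165742
phi(d1) = 0.3977293045; exp(-qT) = 0.9955101098; exp(-rT) = 0.9680224498
Vega = S * exp(-qT) * phi(d1) * sqrt(T) = 52.9600 * 0.9955101098 * 0.3977293045 * 0.7071067812 = 14.827442


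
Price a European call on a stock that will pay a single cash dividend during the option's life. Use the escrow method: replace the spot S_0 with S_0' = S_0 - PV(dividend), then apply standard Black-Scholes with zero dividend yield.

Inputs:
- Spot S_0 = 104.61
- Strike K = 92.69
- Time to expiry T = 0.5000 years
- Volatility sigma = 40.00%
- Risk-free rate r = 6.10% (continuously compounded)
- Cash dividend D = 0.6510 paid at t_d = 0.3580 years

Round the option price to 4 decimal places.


PV(D) = D * exp(-r * t_d) = 0.6510 * 0.97839872 = 0.63693757
S_0' = S_0 - PV(D) = 104.6100 - 0.63693757 = 103.97306243
d1 = (ln(S_0'/K) + (r + sigma^2/2)*T) / (sigma*sqrt(T)) = 0.65538637
d2 = d1 - sigma*sqrt(T) = 0.37254366
exp(-rT) = 0.96996043
N(d1) = 0.74389049; N(d2) = 0.64525594
C = S_0' * N(d1) - K * exp(-rT) * N(d2) = 103.97306243 * 0.74389049 - 92.6900 * 0.96996043 * 0.64525594 = 19.3324

Answer: Price = 19.3324


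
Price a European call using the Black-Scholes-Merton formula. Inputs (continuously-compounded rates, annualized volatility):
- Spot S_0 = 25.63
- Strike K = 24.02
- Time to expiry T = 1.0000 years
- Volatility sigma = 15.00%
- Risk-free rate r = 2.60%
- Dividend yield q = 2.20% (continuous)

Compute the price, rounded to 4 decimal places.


Answer: Price = 2.4332

Derivation:
d1 = (ln(S/K) + (r - q + 0.5*sigma^2) * T) / (sigma * sqrt(T)) = 0.53417816
d2 = d1 - sigma * sqrt(T) = 0.38417816
exp(-rT) = 0.97433509; exp(-qT) = 0.97824024
C = S_0 * exp(-qT) * N(d1) - K * exp(-rT) * N(d2)
N(d1) = 0.70339086; N(d2) = 0.64957680
C = 25.6300 * 0.97824024 * 0.70339086 - 24.0200 * 0.97433509 * 0.64957680 = 2.4332


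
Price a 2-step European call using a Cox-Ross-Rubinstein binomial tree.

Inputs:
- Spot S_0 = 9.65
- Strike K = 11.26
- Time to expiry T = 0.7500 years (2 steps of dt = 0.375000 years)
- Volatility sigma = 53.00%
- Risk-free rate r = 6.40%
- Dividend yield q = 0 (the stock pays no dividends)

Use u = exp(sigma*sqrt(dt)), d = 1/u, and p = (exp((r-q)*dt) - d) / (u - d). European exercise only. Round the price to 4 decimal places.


dt = T/N = 0.375000
u = exp(sigma*sqrt(dt)) = 1.383418; d = 1/u = 0.722847
p = (exp((r-q)*dt) - d) / (u - d) = 0.456337
Discount per step: exp(-r*dt) = 0.976286
Stock lattice S(k, i) with i counting down-moves:
  k=0: S(0,0) = 9.6500
  k=1: S(1,0) = 13.3500; S(1,1) = 6.9755
  k=2: S(2,0) = 18.4686; S(2,1) = 9.6500; S(2,2) = 5.0422
Terminal payoffs V(N, i) = max(S_T - K, 0):
  V(2,0) = 7.208613; V(2,1) = 0.000000; V(2,2) = 0.000000
Backward induction: V(k, i) = exp(-r*dt) * [p * V(k+1, i) + (1-p) * V(k+1, i+1)].
  V(1,0) = exp(-r*dt) * [p*7.208613 + (1-p)*0.000000] = 3.211549
  V(1,1) = exp(-r*dt) * [p*0.000000 + (1-p)*0.000000] = 0.000000
  V(0,0) = exp(-r*dt) * [p*3.211549 + (1-p)*0.000000] = 1.430795

Answer: Price = V(0,0) = 1.4308


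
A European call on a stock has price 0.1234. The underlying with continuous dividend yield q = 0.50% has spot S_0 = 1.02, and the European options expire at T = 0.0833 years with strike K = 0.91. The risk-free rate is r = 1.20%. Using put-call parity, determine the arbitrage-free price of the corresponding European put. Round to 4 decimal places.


Put-call parity: C - P = S_0 * exp(-qT) - K * exp(-rT).
S_0 * exp(-qT) = 1.0200 * 0.99958359 = 1.01957526
K * exp(-rT) = 0.9100 * 0.99900090 = 0.90909082
P = C - S*exp(-qT) + K*exp(-rT)
P = 0.1234 - 1.01957526 + 0.90909082 = 0.0129

Answer: Put price = 0.0129


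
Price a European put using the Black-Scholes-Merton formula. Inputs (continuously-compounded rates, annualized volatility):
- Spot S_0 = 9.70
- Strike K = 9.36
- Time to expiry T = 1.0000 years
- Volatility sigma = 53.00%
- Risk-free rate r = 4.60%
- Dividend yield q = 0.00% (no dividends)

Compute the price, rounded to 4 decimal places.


Answer: Price = 1.5898

Derivation:
d1 = (ln(S/K) + (r - q + 0.5*sigma^2) * T) / (sigma * sqrt(T)) = 0.41911433
d2 = d1 - sigma * sqrt(T) = -0.11088567
exp(-rT) = 0.95504196; exp(-qT) = 1.00000000
P = K * exp(-rT) * N(-d2) - S_0 * exp(-qT) * N(-d1)
N(-d1) = 0.33756629; N(-d2) = 0.54414650
P = 9.3600 * 0.95504196 * 0.54414650 - 9.7000 * 1.00000000 * 0.33756629 = 1.5898


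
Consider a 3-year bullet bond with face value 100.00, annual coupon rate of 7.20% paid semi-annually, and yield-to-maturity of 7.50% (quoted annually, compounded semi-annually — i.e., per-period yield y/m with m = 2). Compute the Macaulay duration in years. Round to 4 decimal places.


Coupon per period c = face * coupon_rate / m = 3.600000
Periods per year m = 2; per-period yield y/m = 0.037500
Number of cashflows N = 6
Cashflows (t years, CF_t, discount factor 1/(1+y/m)^(m*t), PV):
  t = 0.5000: CF_t = 3.600000, DF = 0.963855, PV = 3.469880
  t = 1.0000: CF_t = 3.600000, DF = 0.929017, PV = 3.344462
  t = 1.5000: CF_t = 3.600000, DF = 0.895438, PV = 3.223578
  t = 2.0000: CF_t = 3.600000, DF = 0.863073, PV = 3.107063
  t = 2.5000: CF_t = 3.600000, DF = 0.831878, PV = 2.994760
  t = 3.0000: CF_t = 103.600000, DF = 0.801810, PV = 83.067497
Price P = sum_t PV_t = 99.207239
Macaulay numerator sum_t t * PV_t:
  t * PV_t at t = 0.5000: 1.734940
  t * PV_t at t = 1.0000: 3.344462
  t * PV_t at t = 1.5000: 4.835367
  t * PV_t at t = 2.0000: 6.214126
  t * PV_t at t = 2.5000: 7.486899
  t * PV_t at t = 3.0000: 249.202490
Macaulay duration D = (sum_t t * PV_t) / P = 272.818285 / 99.207239 = 2.749984

Answer: Macaulay duration = 2.7500 years


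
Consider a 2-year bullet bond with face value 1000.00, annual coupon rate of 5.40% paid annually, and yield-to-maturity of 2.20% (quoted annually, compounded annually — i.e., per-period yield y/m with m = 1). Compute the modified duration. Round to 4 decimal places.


Answer: Modified duration = 1.9083

Derivation:
Coupon per period c = face * coupon_rate / m = 54.000000
Periods per year m = 1; per-period yield y/m = 0.022000
Number of cashflows N = 2
Cashflows (t years, CF_t, discount factor 1/(1+y/m)^(m*t), PV):
  t = 1.0000: CF_t = 54.000000, DF = 0.978474, PV = 52.837573
  t = 2.0000: CF_t = 1054.000000, DF = 0.957411, PV = 1009.110719
Price P = sum_t PV_t = 1061.948292
First compute Macaulay numerator sum_t t * PV_t:
  t * PV_t at t = 1.0000: 52.837573
  t * PV_t at t = 2.0000: 2018.221438
Macaulay duration D = 2071.059011 / 1061.948292 = 1.950245
Modified duration = D / (1 + y/m) = 1.950245 / (1 + 0.022000) = 1.908263


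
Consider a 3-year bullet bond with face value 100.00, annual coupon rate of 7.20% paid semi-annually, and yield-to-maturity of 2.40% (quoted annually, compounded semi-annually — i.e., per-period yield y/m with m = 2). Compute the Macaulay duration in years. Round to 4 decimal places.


Answer: Macaulay duration = 2.7693 years

Derivation:
Coupon per period c = face * coupon_rate / m = 3.600000
Periods per year m = 2; per-period yield y/m = 0.012000
Number of cashflows N = 6
Cashflows (t years, CF_t, discount factor 1/(1+y/m)^(m*t), PV):
  t = 0.5000: CF_t = 3.600000, DF = 0.988142, PV = 3.557312
  t = 1.0000: CF_t = 3.600000, DF = 0.976425, PV = 3.515131
  t = 1.5000: CF_t = 3.600000, DF = 0.964847, PV = 3.473449
  t = 2.0000: CF_t = 3.600000, DF = 0.953406, PV = 3.432262
  t = 2.5000: CF_t = 3.600000, DF = 0.942101, PV = 3.391563
  t = 3.0000: CF_t = 103.600000, DF = 0.930930, PV = 96.444326
Price P = sum_t PV_t = 113.814043
Macaulay numerator sum_t t * PV_t:
  t * PV_t at t = 0.5000: 1.778656
  t * PV_t at t = 1.0000: 3.515131
  t * PV_t at t = 1.5000: 5.210174
  t * PV_t at t = 2.0000: 6.864524
  t * PV_t at t = 2.5000: 8.478908
  t * PV_t at t = 3.0000: 289.332977
Macaulay duration D = (sum_t t * PV_t) / P = 315.180370 / 113.814043 = 2.769257


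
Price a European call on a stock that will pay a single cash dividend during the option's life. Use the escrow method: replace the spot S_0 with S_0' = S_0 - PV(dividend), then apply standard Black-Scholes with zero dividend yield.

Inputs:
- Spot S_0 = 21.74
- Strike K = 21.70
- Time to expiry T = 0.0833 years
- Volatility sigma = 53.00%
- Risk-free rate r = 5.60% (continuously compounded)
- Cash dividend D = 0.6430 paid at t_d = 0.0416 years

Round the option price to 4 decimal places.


PV(D) = D * exp(-r * t_d) = 0.6430 * 0.99767311 = 0.64150381
S_0' = S_0 - PV(D) = 21.7400 - 0.64150381 = 21.09849619
d1 = (ln(S_0'/K) + (r + sigma^2/2)*T) / (sigma*sqrt(T)) = -0.07678906
d2 = d1 - sigma*sqrt(T) = -0.22975627
exp(-rT) = 0.99534606
N(d1) = 0.46939568; N(d2) = 0.40914058
C = S_0' * N(d1) - K * exp(-rT) * N(d2) = 21.09849619 * 0.46939568 - 21.7000 * 0.99534606 * 0.40914058 = 1.0665

Answer: Price = 1.0665


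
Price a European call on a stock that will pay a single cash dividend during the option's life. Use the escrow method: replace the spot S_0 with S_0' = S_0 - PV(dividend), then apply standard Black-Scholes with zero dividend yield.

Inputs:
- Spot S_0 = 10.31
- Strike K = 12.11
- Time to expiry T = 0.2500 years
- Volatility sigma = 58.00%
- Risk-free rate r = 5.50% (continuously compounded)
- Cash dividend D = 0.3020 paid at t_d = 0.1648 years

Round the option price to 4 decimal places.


PV(D) = D * exp(-r * t_d) = 0.3020 * 0.99097695 = 0.29927504
S_0' = S_0 - PV(D) = 10.3100 - 0.29927504 = 10.01072496
d1 = (ln(S_0'/K) + (r + sigma^2/2)*T) / (sigma*sqrt(T)) = -0.46405015
d2 = d1 - sigma*sqrt(T) = -0.75405015
exp(-rT) = 0.98634410
N(d1) = 0.32130591; N(d2) = 0.22540955
C = S_0' * N(d1) - K * exp(-rT) * N(d2) = 10.01072496 * 0.32130591 - 12.1100 * 0.98634410 * 0.22540955 = 0.5241

Answer: Price = 0.5241


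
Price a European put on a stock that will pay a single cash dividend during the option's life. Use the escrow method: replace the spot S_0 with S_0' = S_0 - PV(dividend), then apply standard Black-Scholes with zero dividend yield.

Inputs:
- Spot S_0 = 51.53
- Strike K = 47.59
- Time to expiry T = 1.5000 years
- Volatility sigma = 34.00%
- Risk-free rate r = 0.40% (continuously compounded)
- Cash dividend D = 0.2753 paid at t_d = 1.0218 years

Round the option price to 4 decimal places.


Answer: Price = 6.3008

Derivation:
PV(D) = D * exp(-r * t_d) = 0.2753 * 0.99592114 = 0.27417709
S_0' = S_0 - PV(D) = 51.5300 - 0.27417709 = 51.25582291
d1 = (ln(S_0'/K) + (r + sigma^2/2)*T) / (sigma*sqrt(T)) = 0.40081955
d2 = d1 - sigma*sqrt(T) = -0.01559371
exp(-rT) = 0.99401796
N(-d1) = 0.34427649; N(-d2) = 0.50622074
P = K * exp(-rT) * N(-d2) - S_0' * N(-d1) = 47.5900 * 0.99401796 * 0.50622074 - 51.25582291 * 0.34427649 = 6.3008


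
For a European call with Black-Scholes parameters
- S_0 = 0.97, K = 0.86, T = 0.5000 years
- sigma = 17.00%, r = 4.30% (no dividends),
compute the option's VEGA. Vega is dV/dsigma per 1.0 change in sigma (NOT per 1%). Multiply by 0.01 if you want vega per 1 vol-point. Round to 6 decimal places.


d1 = 1.2402543320; d2 = 1.1200461792
phi(d1) = 0.1848789602; exp(-qT) = 1.0000000000; exp(-rT) = 0.9787294775
Vega = S * exp(-qT) * phi(d1) * sqrt(T) = 0.9700 * 1.0000000000 * 0.1848789602 * 0.7071067812 = 0.126807

Answer: Vega = 0.126807


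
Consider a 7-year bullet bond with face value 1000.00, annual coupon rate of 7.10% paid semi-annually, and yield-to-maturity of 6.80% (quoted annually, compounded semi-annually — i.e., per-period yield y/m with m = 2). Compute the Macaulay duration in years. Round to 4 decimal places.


Coupon per period c = face * coupon_rate / m = 35.500000
Periods per year m = 2; per-period yield y/m = 0.034000
Number of cashflows N = 14
Cashflows (t years, CF_t, discount factor 1/(1+y/m)^(m*t), PV):
  t = 0.5000: CF_t = 35.500000, DF = 0.967118, PV = 34.332689
  t = 1.0000: CF_t = 35.500000, DF = 0.935317, PV = 33.203761
  t = 1.5000: CF_t = 35.500000, DF = 0.904562, PV = 32.111954
  t = 2.0000: CF_t = 35.500000, DF = 0.874818, PV = 31.056049
  t = 2.5000: CF_t = 35.500000, DF = 0.846052, PV = 30.034863
  t = 3.0000: CF_t = 35.500000, DF = 0.818233, PV = 29.047257
  t = 3.5000: CF_t = 35.500000, DF = 0.791327, PV = 28.092124
  t = 4.0000: CF_t = 35.500000, DF = 0.765307, PV = 27.168399
  t = 4.5000: CF_t = 35.500000, DF = 0.740142, PV = 26.275047
  t = 5.0000: CF_t = 35.500000, DF = 0.715805, PV = 25.411071
  t = 5.5000: CF_t = 35.500000, DF = 0.692268, PV = 24.575504
  t = 6.0000: CF_t = 35.500000, DF = 0.669505, PV = 23.767412
  t = 6.5000: CF_t = 35.500000, DF = 0.647490, PV = 22.985891
  t = 7.0000: CF_t = 1035.500000, DF = 0.626199, PV = 648.429195
Price P = sum_t PV_t = 1016.491215
Macaulay numerator sum_t t * PV_t:
  t * PV_t at t = 0.5000: 17.166344
  t * PV_t at t = 1.0000: 33.203761
  t * PV_t at t = 1.5000: 48.167931
  t * PV_t at t = 2.0000: 62.112097
  t * PV_t at t = 2.5000: 75.087158
  t * PV_t at t = 3.0000: 87.141770
  t * PV_t at t = 3.5000: 98.322435
  t * PV_t at t = 4.0000: 108.673595
  t * PV_t at t = 4.5000: 118.237712
  t * PV_t at t = 5.0000: 127.055354
  t * PV_t at t = 5.5000: 135.165270
  t * PV_t at t = 6.0000: 142.604470
  t * PV_t at t = 6.5000: 149.408294
  t * PV_t at t = 7.0000: 4539.004368
Macaulay duration D = (sum_t t * PV_t) / P = 5741.350559 / 1016.491215 = 5.648205

Answer: Macaulay duration = 5.6482 years


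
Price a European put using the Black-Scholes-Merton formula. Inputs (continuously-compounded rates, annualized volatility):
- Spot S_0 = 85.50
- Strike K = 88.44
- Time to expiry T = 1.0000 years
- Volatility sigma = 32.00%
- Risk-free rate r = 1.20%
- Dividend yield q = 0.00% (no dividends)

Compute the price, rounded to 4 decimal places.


d1 = (ln(S/K) + (r - q + 0.5*sigma^2) * T) / (sigma * sqrt(T)) = 0.09185006
d2 = d1 - sigma * sqrt(T) = -0.22814994
exp(-rT) = 0.98807171; exp(-qT) = 1.00000000
P = K * exp(-rT) * N(-d2) - S_0 * exp(-qT) * N(-d1)
N(-d1) = 0.46340858; N(-d2) = 0.59023516
P = 88.4400 * 0.98807171 * 0.59023516 - 85.5000 * 1.00000000 * 0.46340858 = 11.9563

Answer: Price = 11.9563


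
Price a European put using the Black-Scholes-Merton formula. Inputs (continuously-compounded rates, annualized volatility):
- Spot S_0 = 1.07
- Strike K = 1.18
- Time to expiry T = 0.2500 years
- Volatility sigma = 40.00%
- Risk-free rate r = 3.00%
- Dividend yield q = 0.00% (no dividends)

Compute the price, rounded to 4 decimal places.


d1 = (ln(S/K) + (r - q + 0.5*sigma^2) * T) / (sigma * sqrt(T)) = -0.35177895
d2 = d1 - sigma * sqrt(T) = -0.55177895
exp(-rT) = 0.99252805; exp(-qT) = 1.00000000
P = K * exp(-rT) * N(-d2) - S_0 * exp(-qT) * N(-d1)
N(-d1) = 0.63749798; N(-d2) = 0.70945009
P = 1.1800 * 0.99252805 * 0.70945009 - 1.0700 * 1.00000000 * 0.63749798 = 0.1488

Answer: Price = 0.1488


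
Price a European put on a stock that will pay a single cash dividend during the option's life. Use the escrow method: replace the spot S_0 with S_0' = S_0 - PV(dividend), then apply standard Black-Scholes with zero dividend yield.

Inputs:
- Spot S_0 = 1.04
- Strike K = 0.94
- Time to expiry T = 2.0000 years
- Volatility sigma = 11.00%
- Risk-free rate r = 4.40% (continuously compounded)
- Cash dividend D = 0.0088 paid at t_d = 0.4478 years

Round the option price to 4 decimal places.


PV(D) = D * exp(-r * t_d) = 0.0088 * 0.98048964 = 0.00862831
S_0' = S_0 - PV(D) = 1.0400 - 0.00862831 = 1.03137169
d1 = (ln(S_0'/K) + (r + sigma^2/2)*T) / (sigma*sqrt(T)) = 1.23978356
d2 = d1 - sigma*sqrt(T) = 1.08422006
exp(-rT) = 0.91576088
N(-d1) = 0.10752773; N(-d2) = 0.13913362
P = K * exp(-rT) * N(-d2) - S_0' * N(-d1) = 0.9400 * 0.91576088 * 0.13913362 - 1.03137169 * 0.10752773 = 0.0089

Answer: Price = 0.0089


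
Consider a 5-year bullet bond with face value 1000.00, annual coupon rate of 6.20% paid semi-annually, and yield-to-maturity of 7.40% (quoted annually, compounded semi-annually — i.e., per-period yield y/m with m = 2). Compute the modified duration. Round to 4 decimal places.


Answer: Modified duration = 4.2003

Derivation:
Coupon per period c = face * coupon_rate / m = 31.000000
Periods per year m = 2; per-period yield y/m = 0.037000
Number of cashflows N = 10
Cashflows (t years, CF_t, discount factor 1/(1+y/m)^(m*t), PV):
  t = 0.5000: CF_t = 31.000000, DF = 0.964320, PV = 29.893925
  t = 1.0000: CF_t = 31.000000, DF = 0.929913, PV = 28.827314
  t = 1.5000: CF_t = 31.000000, DF = 0.896734, PV = 27.798760
  t = 2.0000: CF_t = 31.000000, DF = 0.864739, PV = 26.806905
  t = 2.5000: CF_t = 31.000000, DF = 0.833885, PV = 25.850438
  t = 3.0000: CF_t = 31.000000, DF = 0.804132, PV = 24.928099
  t = 3.5000: CF_t = 31.000000, DF = 0.775441, PV = 24.038668
  t = 4.0000: CF_t = 31.000000, DF = 0.747773, PV = 23.180972
  t = 4.5000: CF_t = 31.000000, DF = 0.721093, PV = 22.353879
  t = 5.0000: CF_t = 1031.000000, DF = 0.695364, PV = 716.920669
Price P = sum_t PV_t = 950.599628
First compute Macaulay numerator sum_t t * PV_t:
  t * PV_t at t = 0.5000: 14.946962
  t * PV_t at t = 1.0000: 28.827314
  t * PV_t at t = 1.5000: 41.698140
  t * PV_t at t = 2.0000: 53.613809
  t * PV_t at t = 2.5000: 64.626096
  t * PV_t at t = 3.0000: 74.784296
  t * PV_t at t = 3.5000: 84.135338
  t * PV_t at t = 4.0000: 92.723888
  t * PV_t at t = 4.5000: 100.592453
  t * PV_t at t = 5.0000: 3584.603345
Macaulay duration D = 4140.551642 / 950.599628 = 4.355726
Modified duration = D / (1 + y/m) = 4.355726 / (1 + 0.037000) = 4.200314


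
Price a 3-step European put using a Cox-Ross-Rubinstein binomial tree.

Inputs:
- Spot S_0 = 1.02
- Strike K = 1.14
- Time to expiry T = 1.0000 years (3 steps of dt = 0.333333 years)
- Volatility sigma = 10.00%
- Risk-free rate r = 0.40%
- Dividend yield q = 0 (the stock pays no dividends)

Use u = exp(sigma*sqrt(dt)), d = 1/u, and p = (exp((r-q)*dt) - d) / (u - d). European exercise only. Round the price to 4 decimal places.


Answer: Price = V(0,0) = 0.1244

Derivation:
dt = T/N = 0.333333
u = exp(sigma*sqrt(dt)) = 1.059434; d = 1/u = 0.943900
p = (exp((r-q)*dt) - d) / (u - d) = 0.497119
Discount per step: exp(-r*dt) = 0.998668
Stock lattice S(k, i) with i counting down-moves:
  k=0: S(0,0) = 1.0200
  k=1: S(1,0) = 1.0806; S(1,1) = 0.9628
  k=2: S(2,0) = 1.1448; S(2,1) = 1.0200; S(2,2) = 0.9088
  k=3: S(3,0) = 1.2129; S(3,1) = 1.0806; S(3,2) = 0.9628; S(3,3) = 0.8578
Terminal payoffs V(N, i) = max(K - S_T, 0):
  V(3,0) = 0.000000; V(3,1) = 0.059377; V(3,2) = 0.177222; V(3,3) = 0.282216
Backward induction: V(k, i) = exp(-r*dt) * [p * V(k+1, i) + (1-p) * V(k+1, i+1)].
  V(2,0) = exp(-r*dt) * [p*0.000000 + (1-p)*0.059377] = 0.029820
  V(2,1) = exp(-r*dt) * [p*0.059377 + (1-p)*0.177222] = 0.118481
  V(2,2) = exp(-r*dt) * [p*0.177222 + (1-p)*0.282216] = 0.229715
  V(1,0) = exp(-r*dt) * [p*0.029820 + (1-p)*0.118481] = 0.074307
  V(1,1) = exp(-r*dt) * [p*0.118481 + (1-p)*0.229715] = 0.174186
  V(0,0) = exp(-r*dt) * [p*0.074307 + (1-p)*0.174186] = 0.124368


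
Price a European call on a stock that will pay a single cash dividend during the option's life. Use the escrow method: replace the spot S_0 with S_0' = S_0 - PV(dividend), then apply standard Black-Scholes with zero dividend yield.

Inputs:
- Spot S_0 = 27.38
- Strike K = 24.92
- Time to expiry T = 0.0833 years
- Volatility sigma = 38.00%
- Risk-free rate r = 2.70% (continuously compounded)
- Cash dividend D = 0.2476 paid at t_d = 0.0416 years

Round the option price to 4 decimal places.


Answer: Price = 2.6131

Derivation:
PV(D) = D * exp(-r * t_d) = 0.2476 * 0.99887743 = 0.24732205
S_0' = S_0 - PV(D) = 27.3800 - 0.24732205 = 27.13267795
d1 = (ln(S_0'/K) + (r + sigma^2/2)*T) / (sigma*sqrt(T)) = 0.85098544
d2 = d1 - sigma*sqrt(T) = 0.74131083
exp(-rT) = 0.99775343
N(d1) = 0.80261128; N(d2) = 0.77074750
C = S_0' * N(d1) - K * exp(-rT) * N(d2) = 27.13267795 * 0.80261128 - 24.9200 * 0.99775343 * 0.77074750 = 2.6131


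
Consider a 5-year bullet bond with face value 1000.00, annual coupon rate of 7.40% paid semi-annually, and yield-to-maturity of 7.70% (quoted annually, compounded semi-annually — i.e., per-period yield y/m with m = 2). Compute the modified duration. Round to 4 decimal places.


Answer: Modified duration = 4.1056

Derivation:
Coupon per period c = face * coupon_rate / m = 37.000000
Periods per year m = 2; per-period yield y/m = 0.038500
Number of cashflows N = 10
Cashflows (t years, CF_t, discount factor 1/(1+y/m)^(m*t), PV):
  t = 0.5000: CF_t = 37.000000, DF = 0.962927, PV = 35.628310
  t = 1.0000: CF_t = 37.000000, DF = 0.927229, PV = 34.307472
  t = 1.5000: CF_t = 37.000000, DF = 0.892854, PV = 33.035602
  t = 2.0000: CF_t = 37.000000, DF = 0.859754, PV = 31.810883
  t = 2.5000: CF_t = 37.000000, DF = 0.827880, PV = 30.631567
  t = 3.0000: CF_t = 37.000000, DF = 0.797188, PV = 29.495972
  t = 3.5000: CF_t = 37.000000, DF = 0.767635, PV = 28.402477
  t = 4.0000: CF_t = 37.000000, DF = 0.739176, PV = 27.349521
  t = 4.5000: CF_t = 37.000000, DF = 0.711773, PV = 26.335600
  t = 5.0000: CF_t = 1037.000000, DF = 0.685386, PV = 710.744893
Price P = sum_t PV_t = 987.742297
First compute Macaulay numerator sum_t t * PV_t:
  t * PV_t at t = 0.5000: 17.814155
  t * PV_t at t = 1.0000: 34.307472
  t * PV_t at t = 1.5000: 49.553403
  t * PV_t at t = 2.0000: 63.621765
  t * PV_t at t = 2.5000: 76.578918
  t * PV_t at t = 3.0000: 88.487917
  t * PV_t at t = 3.5000: 99.408670
  t * PV_t at t = 4.0000: 109.398082
  t * PV_t at t = 4.5000: 118.510200
  t * PV_t at t = 5.0000: 3553.724464
Macaulay duration D = 4211.405047 / 987.742297 = 4.263668
Modified duration = D / (1 + y/m) = 4.263668 / (1 + 0.038500) = 4.105602


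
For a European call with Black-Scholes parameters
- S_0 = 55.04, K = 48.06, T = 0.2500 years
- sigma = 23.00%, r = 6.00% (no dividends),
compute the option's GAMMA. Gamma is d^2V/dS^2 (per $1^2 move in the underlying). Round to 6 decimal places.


Answer: Gamma = 0.024755

Derivation:
d1 = 1.3671518549; d2 = 1.2521518549
phi(d1) = 0.1566892663; exp(-qT) = 1.0000000000; exp(-rT) = 0.9851119396
Gamma = exp(-qT) * phi(d1) / (S * sigma * sqrt(T)) = 1.0000000000 * 0.1566892663 / (55.0400 * 0.2300 * 0.5000000000) = 0.024755


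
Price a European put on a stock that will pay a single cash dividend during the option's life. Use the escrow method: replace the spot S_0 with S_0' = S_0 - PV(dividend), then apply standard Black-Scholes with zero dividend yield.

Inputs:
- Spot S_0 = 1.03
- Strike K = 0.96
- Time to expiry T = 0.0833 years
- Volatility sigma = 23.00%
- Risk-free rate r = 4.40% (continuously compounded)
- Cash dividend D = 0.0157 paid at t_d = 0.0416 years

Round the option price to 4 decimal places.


Answer: Price = 0.0068

Derivation:
PV(D) = D * exp(-r * t_d) = 0.0157 * 0.99817127 = 0.01567129
S_0' = S_0 - PV(D) = 1.0300 - 0.01567129 = 1.01432871
d1 = (ln(S_0'/K) + (r + sigma^2/2)*T) / (sigma*sqrt(T)) = 0.91768106
d2 = d1 - sigma*sqrt(T) = 0.85129906
exp(-rT) = 0.99634151
N(-d1) = 0.17939293; N(-d2) = 0.19730162
P = K * exp(-rT) * N(-d2) - S_0' * N(-d1) = 0.9600 * 0.99634151 * 0.19730162 - 1.01432871 * 0.17939293 = 0.0068


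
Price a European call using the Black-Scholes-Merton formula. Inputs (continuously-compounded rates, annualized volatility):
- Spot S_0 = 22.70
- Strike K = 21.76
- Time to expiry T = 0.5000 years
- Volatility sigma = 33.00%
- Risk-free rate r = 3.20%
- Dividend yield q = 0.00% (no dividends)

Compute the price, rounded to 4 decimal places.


Answer: Price = 2.7547

Derivation:
d1 = (ln(S/K) + (r - q + 0.5*sigma^2) * T) / (sigma * sqrt(T)) = 0.36648060
d2 = d1 - sigma * sqrt(T) = 0.13313536
exp(-rT) = 0.98412732; exp(-qT) = 1.00000000
C = S_0 * exp(-qT) * N(d1) - K * exp(-rT) * N(d2)
N(d1) = 0.64299676; N(d2) = 0.55295684
C = 22.7000 * 1.00000000 * 0.64299676 - 21.7600 * 0.98412732 * 0.55295684 = 2.7547


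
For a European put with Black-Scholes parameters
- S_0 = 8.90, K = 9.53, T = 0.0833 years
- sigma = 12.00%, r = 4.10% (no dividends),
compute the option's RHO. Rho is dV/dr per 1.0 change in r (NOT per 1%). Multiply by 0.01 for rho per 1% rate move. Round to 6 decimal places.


d1 = -1.8588155782; d2 = -1.8934496655
phi(d1) = 0.0708963583; exp(-qT) = 1.0000000000; exp(-rT) = 0.9965905255
N(-d2) = 0.9708509520
Rho = -K*T*exp(-rT)*N(-d2) = -9.5300 * 0.0833 * 0.9965905255 * 0.9708509520 = -0.768081

Answer: Rho = -0.768081


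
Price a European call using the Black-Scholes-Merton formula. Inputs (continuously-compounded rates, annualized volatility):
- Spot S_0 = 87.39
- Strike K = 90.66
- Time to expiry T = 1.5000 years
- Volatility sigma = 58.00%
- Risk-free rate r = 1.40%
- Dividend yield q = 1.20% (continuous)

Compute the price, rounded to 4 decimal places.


Answer: Price = 22.7841

Derivation:
d1 = (ln(S/K) + (r - q + 0.5*sigma^2) * T) / (sigma * sqrt(T)) = 0.30768493
d2 = d1 - sigma * sqrt(T) = -0.40266709
exp(-rT) = 0.97921896; exp(-qT) = 0.98216103
C = S_0 * exp(-qT) * N(d1) - K * exp(-rT) * N(d2)
N(d1) = 0.62083896; N(d2) = 0.34359657
C = 87.3900 * 0.98216103 * 0.62083896 - 90.6600 * 0.97921896 * 0.34359657 = 22.7841


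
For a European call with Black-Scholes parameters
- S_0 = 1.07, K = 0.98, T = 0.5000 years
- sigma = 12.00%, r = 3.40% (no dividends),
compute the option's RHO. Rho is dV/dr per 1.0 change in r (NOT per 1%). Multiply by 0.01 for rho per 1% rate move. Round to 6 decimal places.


d1 = 1.2782293363; d2 = 1.1933765225
phi(d1) = 0.1762461553; exp(-qT) = 1.0000000000; exp(-rT) = 0.9831436846
N(d2) = 0.8836390273
Rho = K*T*exp(-rT)*N(d2) = 0.9800 * 0.5000 * 0.9831436846 * 0.8836390273 = 0.425685

Answer: Rho = 0.425685


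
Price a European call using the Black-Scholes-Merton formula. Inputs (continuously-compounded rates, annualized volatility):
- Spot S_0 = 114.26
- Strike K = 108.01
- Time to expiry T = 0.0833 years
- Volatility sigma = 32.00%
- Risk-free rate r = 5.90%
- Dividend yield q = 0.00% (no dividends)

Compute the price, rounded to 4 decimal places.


d1 = (ln(S/K) + (r - q + 0.5*sigma^2) * T) / (sigma * sqrt(T)) = 0.70846819
d2 = d1 - sigma * sqrt(T) = 0.61611063
exp(-rT) = 0.99509736; exp(-qT) = 1.00000000
C = S_0 * exp(-qT) * N(d1) - K * exp(-rT) * N(d2)
N(d1) = 0.76067272; N(d2) = 0.73108925
C = 114.2600 * 1.00000000 * 0.76067272 - 108.0100 * 0.99509736 * 0.73108925 = 8.3367

Answer: Price = 8.3367


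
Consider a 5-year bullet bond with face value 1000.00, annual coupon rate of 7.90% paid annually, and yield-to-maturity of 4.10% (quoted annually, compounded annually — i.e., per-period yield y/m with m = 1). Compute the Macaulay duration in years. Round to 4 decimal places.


Answer: Macaulay duration = 4.3757 years

Derivation:
Coupon per period c = face * coupon_rate / m = 79.000000
Periods per year m = 1; per-period yield y/m = 0.041000
Number of cashflows N = 5
Cashflows (t years, CF_t, discount factor 1/(1+y/m)^(m*t), PV):
  t = 1.0000: CF_t = 79.000000, DF = 0.960615, PV = 75.888569
  t = 2.0000: CF_t = 79.000000, DF = 0.922781, PV = 72.899682
  t = 3.0000: CF_t = 79.000000, DF = 0.886437, PV = 70.028513
  t = 4.0000: CF_t = 79.000000, DF = 0.851524, PV = 67.270425
  t = 5.0000: CF_t = 1079.000000, DF = 0.817987, PV = 882.607873
Price P = sum_t PV_t = 1168.695061
Macaulay numerator sum_t t * PV_t:
  t * PV_t at t = 1.0000: 75.888569
  t * PV_t at t = 2.0000: 145.799363
  t * PV_t at t = 3.0000: 210.085538
  t * PV_t at t = 4.0000: 269.081701
  t * PV_t at t = 5.0000: 4413.039365
Macaulay duration D = (sum_t t * PV_t) / P = 5113.894537 / 1168.695061 = 4.375730


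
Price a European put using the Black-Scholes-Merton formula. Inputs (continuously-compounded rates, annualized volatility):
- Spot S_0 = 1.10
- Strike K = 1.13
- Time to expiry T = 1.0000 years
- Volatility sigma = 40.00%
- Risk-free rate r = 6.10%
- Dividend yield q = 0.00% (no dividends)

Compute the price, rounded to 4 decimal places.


d1 = (ln(S/K) + (r - q + 0.5*sigma^2) * T) / (sigma * sqrt(T)) = 0.28523137
d2 = d1 - sigma * sqrt(T) = -0.11476863
exp(-rT) = 0.94082324; exp(-qT) = 1.00000000
P = K * exp(-rT) * N(-d2) - S_0 * exp(-qT) * N(-d1)
N(-d1) = 0.38773345; N(-d2) = 0.54568574
P = 1.1300 * 0.94082324 * 0.54568574 - 1.1000 * 1.00000000 * 0.38773345 = 0.1536

Answer: Price = 0.1536


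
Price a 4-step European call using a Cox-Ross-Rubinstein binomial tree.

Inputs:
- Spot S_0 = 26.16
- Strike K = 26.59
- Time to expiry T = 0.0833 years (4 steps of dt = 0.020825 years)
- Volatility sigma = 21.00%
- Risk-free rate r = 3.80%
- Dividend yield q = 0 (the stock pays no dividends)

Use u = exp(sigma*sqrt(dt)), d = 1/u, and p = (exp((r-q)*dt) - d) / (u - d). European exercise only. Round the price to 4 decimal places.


Answer: Price = V(0,0) = 0.4982

Derivation:
dt = T/N = 0.020825
u = exp(sigma*sqrt(dt)) = 1.030769; d = 1/u = 0.970150
p = (exp((r-q)*dt) - d) / (u - d) = 0.505484
Discount per step: exp(-r*dt) = 0.999209
Stock lattice S(k, i) with i counting down-moves:
  k=0: S(0,0) = 26.1600
  k=1: S(1,0) = 26.9649; S(1,1) = 25.3791
  k=2: S(2,0) = 27.7946; S(2,1) = 26.1600; S(2,2) = 24.6215
  k=3: S(3,0) = 28.6498; S(3,1) = 26.9649; S(3,2) = 25.3791; S(3,3) = 23.8866
  k=4: S(4,0) = 29.5313; S(4,1) = 27.7946; S(4,2) = 26.1600; S(4,3) = 24.6215; S(4,4) = 23.1736
Terminal payoffs V(N, i) = max(S_T - K, 0):
  V(4,0) = 2.941303; V(4,1) = 1.204584; V(4,2) = 0.000000; V(4,3) = 0.000000; V(4,4) = 0.000000
Backward induction: V(k, i) = exp(-r*dt) * [p * V(k+1, i) + (1-p) * V(k+1, i+1)].
  V(3,0) = exp(-r*dt) * [p*2.941303 + (1-p)*1.204584] = 2.080821
  V(3,1) = exp(-r*dt) * [p*1.204584 + (1-p)*0.000000] = 0.608416
  V(3,2) = exp(-r*dt) * [p*0.000000 + (1-p)*0.000000] = 0.000000
  V(3,3) = exp(-r*dt) * [p*0.000000 + (1-p)*0.000000] = 0.000000
  V(2,0) = exp(-r*dt) * [p*2.080821 + (1-p)*0.608416] = 1.351623
  V(2,1) = exp(-r*dt) * [p*0.608416 + (1-p)*0.000000] = 0.307301
  V(2,2) = exp(-r*dt) * [p*0.000000 + (1-p)*0.000000] = 0.000000
  V(1,0) = exp(-r*dt) * [p*1.351623 + (1-p)*0.307301] = 0.834529
  V(1,1) = exp(-r*dt) * [p*0.307301 + (1-p)*0.000000] = 0.155213
  V(0,0) = exp(-r*dt) * [p*0.834529 + (1-p)*0.155213] = 0.498202


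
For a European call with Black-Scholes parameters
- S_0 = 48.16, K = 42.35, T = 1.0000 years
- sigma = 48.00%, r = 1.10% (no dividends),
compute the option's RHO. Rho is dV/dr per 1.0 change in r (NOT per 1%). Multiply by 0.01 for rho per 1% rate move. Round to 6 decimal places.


d1 = 0.5307507915; d2 = 0.0507507915
phi(d1) = 0.3465297053; exp(-qT) = 1.0000000000; exp(-rT) = 0.9890602788
N(d2) = 0.5202379485
Rho = K*T*exp(-rT)*N(d2) = 42.3500 * 1.0000 * 0.9890602788 * 0.5202379485 = 21.791052

Answer: Rho = 21.791052


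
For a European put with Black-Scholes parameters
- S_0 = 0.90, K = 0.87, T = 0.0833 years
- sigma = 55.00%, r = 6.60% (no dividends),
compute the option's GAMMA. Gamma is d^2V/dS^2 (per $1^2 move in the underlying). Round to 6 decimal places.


Answer: Gamma = 2.646561

Derivation:
d1 = 0.3275709881; d2 = 0.1688314215
phi(d1) = 0.3781025177; exp(-qT) = 1.0000000000; exp(-rT) = 0.9945172852
Gamma = exp(-qT) * phi(d1) / (S * sigma * sqrt(T)) = 1.0000000000 * 0.3781025177 / (0.9000 * 0.5500 * 0.2886173938) = 2.646561


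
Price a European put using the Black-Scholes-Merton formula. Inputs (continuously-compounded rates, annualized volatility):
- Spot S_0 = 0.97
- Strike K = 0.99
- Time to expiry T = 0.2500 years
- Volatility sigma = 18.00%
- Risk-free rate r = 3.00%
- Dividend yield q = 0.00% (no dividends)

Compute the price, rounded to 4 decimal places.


d1 = (ln(S/K) + (r - q + 0.5*sigma^2) * T) / (sigma * sqrt(T)) = -0.09843191
d2 = d1 - sigma * sqrt(T) = -0.18843191
exp(-rT) = 0.99252805; exp(-qT) = 1.00000000
P = K * exp(-rT) * N(-d2) - S_0 * exp(-qT) * N(-d1)
N(-d1) = 0.53920533; N(-d2) = 0.57473096
P = 0.9900 * 0.99252805 * 0.57473096 - 0.9700 * 1.00000000 * 0.53920533 = 0.0417

Answer: Price = 0.0417


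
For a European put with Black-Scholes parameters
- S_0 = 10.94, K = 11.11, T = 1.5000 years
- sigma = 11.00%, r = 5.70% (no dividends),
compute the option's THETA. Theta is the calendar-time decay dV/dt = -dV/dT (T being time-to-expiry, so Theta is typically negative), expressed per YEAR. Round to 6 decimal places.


Answer: Theta = 0.024220

Derivation:
d1 = 0.5875449521; d2 = 0.4528230162
phi(d1) = 0.3356980887; exp(-qT) = 1.0000000000; exp(-rT) = 0.9180531431
Theta = -S*exp(-qT)*phi(d1)*sigma/(2*sqrt(T)) + r*K*exp(-rT)*N(-d2) - q*S*exp(-qT)*N(-d1)
N(-d1) = 0.2784188847; N(-d2) = 0.3253380944; sqrt(T) = 1.2247448714
Term 1 = -10.9400 * 1.0000000000 * 0.3356980887 * 0.1100 / (2 * 1.2247448714) = -0.1649237688
Term 2 = 0.0570 * 11.1100 * 0.9180531431 * 0.3253380944 = 0.1891436018
Term 3 = 0 (no dividend yield, q = 0)
Theta = -0.1649237688 + (0.1891436018) + (0.0000000000) = 0.024220


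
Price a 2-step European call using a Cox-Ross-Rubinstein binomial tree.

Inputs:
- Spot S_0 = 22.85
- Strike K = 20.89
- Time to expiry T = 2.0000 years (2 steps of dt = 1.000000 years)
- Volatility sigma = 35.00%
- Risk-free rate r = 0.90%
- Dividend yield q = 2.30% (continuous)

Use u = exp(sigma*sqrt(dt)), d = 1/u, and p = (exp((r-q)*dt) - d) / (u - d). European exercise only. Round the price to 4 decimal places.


dt = T/N = 1.000000
u = exp(sigma*sqrt(dt)) = 1.419068; d = 1/u = 0.704688
p = (exp((r-q)*dt) - d) / (u - d) = 0.393922
Discount per step: exp(-r*dt) = 0.991040
Stock lattice S(k, i) with i counting down-moves:
  k=0: S(0,0) = 22.8500
  k=1: S(1,0) = 32.4257; S(1,1) = 16.1021
  k=2: S(2,0) = 46.0142; S(2,1) = 22.8500; S(2,2) = 11.3470
Terminal payoffs V(N, i) = max(S_T - K, 0):
  V(2,0) = 25.124249; V(2,1) = 1.960000; V(2,2) = 0.000000
Backward induction: V(k, i) = exp(-r*dt) * [p * V(k+1, i) + (1-p) * V(k+1, i+1)].
  V(1,0) = exp(-r*dt) * [p*25.124249 + (1-p)*1.960000] = 10.985580
  V(1,1) = exp(-r*dt) * [p*1.960000 + (1-p)*0.000000] = 0.765169
  V(0,0) = exp(-r*dt) * [p*10.985580 + (1-p)*0.765169] = 4.748281

Answer: Price = V(0,0) = 4.7483


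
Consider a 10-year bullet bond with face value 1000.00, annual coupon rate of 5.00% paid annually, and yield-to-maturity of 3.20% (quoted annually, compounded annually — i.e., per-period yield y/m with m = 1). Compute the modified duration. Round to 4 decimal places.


Coupon per period c = face * coupon_rate / m = 50.000000
Periods per year m = 1; per-period yield y/m = 0.032000
Number of cashflows N = 10
Cashflows (t years, CF_t, discount factor 1/(1+y/m)^(m*t), PV):
  t = 1.0000: CF_t = 50.000000, DF = 0.968992, PV = 48.449612
  t = 2.0000: CF_t = 50.000000, DF = 0.938946, PV = 46.947299
  t = 3.0000: CF_t = 50.000000, DF = 0.909831, PV = 45.491569
  t = 4.0000: CF_t = 50.000000, DF = 0.881620, PV = 44.080977
  t = 5.0000: CF_t = 50.000000, DF = 0.854283, PV = 42.714125
  t = 6.0000: CF_t = 50.000000, DF = 0.827793, PV = 41.389656
  t = 7.0000: CF_t = 50.000000, DF = 0.802125, PV = 40.106256
  t = 8.0000: CF_t = 50.000000, DF = 0.777253, PV = 38.862651
  t = 9.0000: CF_t = 50.000000, DF = 0.753152, PV = 37.657608
  t = 10.0000: CF_t = 1050.000000, DF = 0.729799, PV = 766.288532
Price P = sum_t PV_t = 1151.988286
First compute Macaulay numerator sum_t t * PV_t:
  t * PV_t at t = 1.0000: 48.449612
  t * PV_t at t = 2.0000: 93.894598
  t * PV_t at t = 3.0000: 136.474706
  t * PV_t at t = 4.0000: 176.323909
  t * PV_t at t = 5.0000: 213.570627
  t * PV_t at t = 6.0000: 248.337938
  t * PV_t at t = 7.0000: 280.743793
  t * PV_t at t = 8.0000: 310.901211
  t * PV_t at t = 9.0000: 338.918471
  t * PV_t at t = 10.0000: 7662.885321
Macaulay duration D = 9510.500186 / 1151.988286 = 8.255726
Modified duration = D / (1 + y/m) = 8.255726 / (1 + 0.032000) = 7.999735

Answer: Modified duration = 7.9997
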